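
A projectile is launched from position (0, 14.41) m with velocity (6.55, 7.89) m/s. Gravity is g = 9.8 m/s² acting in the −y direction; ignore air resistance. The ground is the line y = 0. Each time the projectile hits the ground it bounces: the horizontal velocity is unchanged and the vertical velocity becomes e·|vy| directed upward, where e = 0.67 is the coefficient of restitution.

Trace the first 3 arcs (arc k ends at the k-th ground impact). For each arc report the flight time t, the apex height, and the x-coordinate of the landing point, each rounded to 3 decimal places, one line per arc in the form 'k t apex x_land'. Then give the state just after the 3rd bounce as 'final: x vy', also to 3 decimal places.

1 2.700 17.586 17.682
2 2.539 7.894 34.310
3 1.701 3.544 45.451
final: 45.451 5.584

Arc 1: start y=14.410, vy=7.890 → t=2.700, apex=17.586, x_land=17.682, impact vy=-18.566
  bounce: vy ← 0.67·18.566 = 12.439
Arc 2: start y=0.000, vy=12.439 → t=2.539, apex=7.894, x_land=34.310, impact vy=-12.439
  bounce: vy ← 0.67·12.439 = 8.334
Arc 3: start y=0.000, vy=8.334 → t=1.701, apex=3.544, x_land=45.451, impact vy=-8.334
  bounce: vy ← 0.67·8.334 = 5.584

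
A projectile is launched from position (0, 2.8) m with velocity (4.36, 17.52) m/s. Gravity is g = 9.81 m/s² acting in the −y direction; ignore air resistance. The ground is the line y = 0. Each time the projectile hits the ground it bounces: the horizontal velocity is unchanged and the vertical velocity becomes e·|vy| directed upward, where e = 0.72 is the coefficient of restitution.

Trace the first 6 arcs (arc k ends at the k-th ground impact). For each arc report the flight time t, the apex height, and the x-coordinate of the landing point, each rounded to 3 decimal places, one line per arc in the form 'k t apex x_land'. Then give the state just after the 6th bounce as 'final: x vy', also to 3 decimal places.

Arc 1: start y=2.800, vy=17.520 → t=3.725, apex=18.445, x_land=16.241, impact vy=-19.023
  bounce: vy ← 0.72·19.023 = 13.697
Arc 2: start y=0.000, vy=13.697 → t=2.792, apex=9.562, x_land=28.416, impact vy=-13.697
  bounce: vy ← 0.72·13.697 = 9.862
Arc 3: start y=0.000, vy=9.862 → t=2.011, apex=4.957, x_land=37.182, impact vy=-9.862
  bounce: vy ← 0.72·9.862 = 7.100
Arc 4: start y=0.000, vy=7.100 → t=1.448, apex=2.570, x_land=43.494, impact vy=-7.100
  bounce: vy ← 0.72·7.100 = 5.112
Arc 5: start y=0.000, vy=5.112 → t=1.042, apex=1.332, x_land=48.038, impact vy=-5.112
  bounce: vy ← 0.72·5.112 = 3.681
Arc 6: start y=0.000, vy=3.681 → t=0.750, apex=0.691, x_land=51.310, impact vy=-3.681
  bounce: vy ← 0.72·3.681 = 2.650

1 3.725 18.445 16.241
2 2.792 9.562 28.416
3 2.011 4.957 37.182
4 1.448 2.570 43.494
5 1.042 1.332 48.038
6 0.750 0.691 51.310
final: 51.310 2.650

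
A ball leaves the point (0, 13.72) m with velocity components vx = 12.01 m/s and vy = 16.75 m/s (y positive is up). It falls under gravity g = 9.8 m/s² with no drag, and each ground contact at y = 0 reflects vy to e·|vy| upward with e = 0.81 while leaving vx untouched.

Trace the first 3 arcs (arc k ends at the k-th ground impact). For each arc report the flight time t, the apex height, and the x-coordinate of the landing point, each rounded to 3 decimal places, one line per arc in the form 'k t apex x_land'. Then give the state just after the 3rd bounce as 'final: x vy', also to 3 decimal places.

1 4.101 28.034 49.254
2 3.875 18.393 95.792
3 3.139 12.068 133.488
final: 133.488 12.457

Arc 1: start y=13.720, vy=16.750 → t=4.101, apex=28.034, x_land=49.254, impact vy=-23.441
  bounce: vy ← 0.81·23.441 = 18.987
Arc 2: start y=0.000, vy=18.987 → t=3.875, apex=18.393, x_land=95.792, impact vy=-18.987
  bounce: vy ← 0.81·18.987 = 15.380
Arc 3: start y=0.000, vy=15.380 → t=3.139, apex=12.068, x_land=133.488, impact vy=-15.380
  bounce: vy ← 0.81·15.380 = 12.457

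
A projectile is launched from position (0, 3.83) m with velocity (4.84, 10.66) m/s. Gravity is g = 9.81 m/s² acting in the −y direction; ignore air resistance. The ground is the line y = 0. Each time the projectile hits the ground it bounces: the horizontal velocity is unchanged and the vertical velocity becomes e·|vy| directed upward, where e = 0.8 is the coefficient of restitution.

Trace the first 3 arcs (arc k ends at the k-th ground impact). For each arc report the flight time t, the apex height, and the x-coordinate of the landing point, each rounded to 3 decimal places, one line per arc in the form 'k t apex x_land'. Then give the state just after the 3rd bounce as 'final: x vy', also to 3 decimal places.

1 2.487 9.622 12.038
2 2.241 6.158 22.884
3 1.793 3.941 31.561
final: 31.561 7.035

Arc 1: start y=3.830, vy=10.660 → t=2.487, apex=9.622, x_land=12.038, impact vy=-13.740
  bounce: vy ← 0.8·13.740 = 10.992
Arc 2: start y=0.000, vy=10.992 → t=2.241, apex=6.158, x_land=22.884, impact vy=-10.992
  bounce: vy ← 0.8·10.992 = 8.793
Arc 3: start y=0.000, vy=8.793 → t=1.793, apex=3.941, x_land=31.561, impact vy=-8.793
  bounce: vy ← 0.8·8.793 = 7.035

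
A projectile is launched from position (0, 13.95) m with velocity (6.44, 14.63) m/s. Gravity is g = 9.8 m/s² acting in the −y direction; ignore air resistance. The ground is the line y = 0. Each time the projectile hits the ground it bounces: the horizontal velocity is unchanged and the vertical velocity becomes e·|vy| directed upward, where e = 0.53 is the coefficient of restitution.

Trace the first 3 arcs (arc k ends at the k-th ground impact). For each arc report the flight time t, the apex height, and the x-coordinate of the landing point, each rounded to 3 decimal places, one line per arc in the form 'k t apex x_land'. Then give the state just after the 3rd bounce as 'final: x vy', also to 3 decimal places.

Arc 1: start y=13.950, vy=14.630 → t=3.746, apex=24.870, x_land=24.123, impact vy=-22.078
  bounce: vy ← 0.53·22.078 = 11.702
Arc 2: start y=0.000, vy=11.702 → t=2.388, apex=6.986, x_land=39.502, impact vy=-11.702
  bounce: vy ← 0.53·11.702 = 6.202
Arc 3: start y=0.000, vy=6.202 → t=1.266, apex=1.962, x_land=47.653, impact vy=-6.202
  bounce: vy ← 0.53·6.202 = 3.287

1 3.746 24.870 24.123
2 2.388 6.986 39.502
3 1.266 1.962 47.653
final: 47.653 3.287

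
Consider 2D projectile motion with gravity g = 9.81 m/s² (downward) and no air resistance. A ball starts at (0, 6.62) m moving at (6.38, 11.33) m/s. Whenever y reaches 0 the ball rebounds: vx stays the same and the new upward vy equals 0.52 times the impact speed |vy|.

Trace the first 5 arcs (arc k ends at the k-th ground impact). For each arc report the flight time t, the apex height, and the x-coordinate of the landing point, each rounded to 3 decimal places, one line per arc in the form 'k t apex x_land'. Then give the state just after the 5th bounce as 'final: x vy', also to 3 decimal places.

Arc 1: start y=6.620, vy=11.330 → t=2.793, apex=13.163, x_land=17.820, impact vy=-16.070
  bounce: vy ← 0.52·16.070 = 8.357
Arc 2: start y=0.000, vy=8.357 → t=1.704, apex=3.559, x_land=28.689, impact vy=-8.357
  bounce: vy ← 0.52·8.357 = 4.345
Arc 3: start y=0.000, vy=4.345 → t=0.886, apex=0.962, x_land=34.342, impact vy=-4.345
  bounce: vy ← 0.52·4.345 = 2.260
Arc 4: start y=0.000, vy=2.260 → t=0.461, apex=0.260, x_land=37.281, impact vy=-2.260
  bounce: vy ← 0.52·2.260 = 1.175
Arc 5: start y=0.000, vy=1.175 → t=0.240, apex=0.070, x_land=38.809, impact vy=-1.175
  bounce: vy ← 0.52·1.175 = 0.611

1 2.793 13.163 17.820
2 1.704 3.559 28.689
3 0.886 0.962 34.342
4 0.461 0.260 37.281
5 0.240 0.070 38.809
final: 38.809 0.611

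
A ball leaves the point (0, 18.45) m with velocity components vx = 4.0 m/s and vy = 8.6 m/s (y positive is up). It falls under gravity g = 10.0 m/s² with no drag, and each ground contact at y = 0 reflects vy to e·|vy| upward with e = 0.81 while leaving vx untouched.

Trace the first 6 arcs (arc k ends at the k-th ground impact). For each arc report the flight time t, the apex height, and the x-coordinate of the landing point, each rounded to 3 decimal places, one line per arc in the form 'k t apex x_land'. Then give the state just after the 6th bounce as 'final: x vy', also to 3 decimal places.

Arc 1: start y=18.450, vy=8.600 → t=2.965, apex=22.148, x_land=11.859, impact vy=-21.047
  bounce: vy ← 0.81·21.047 = 17.048
Arc 2: start y=0.000, vy=17.048 → t=3.410, apex=14.531, x_land=25.497, impact vy=-17.048
  bounce: vy ← 0.81·17.048 = 13.809
Arc 3: start y=0.000, vy=13.809 → t=2.762, apex=9.534, x_land=36.544, impact vy=-13.809
  bounce: vy ← 0.81·13.809 = 11.185
Arc 4: start y=0.000, vy=11.185 → t=2.237, apex=6.255, x_land=45.492, impact vy=-11.185
  bounce: vy ← 0.81·11.185 = 9.060
Arc 5: start y=0.000, vy=9.060 → t=1.812, apex=4.104, x_land=52.740, impact vy=-9.060
  bounce: vy ← 0.81·9.060 = 7.339
Arc 6: start y=0.000, vy=7.339 → t=1.468, apex=2.693, x_land=58.611, impact vy=-7.339
  bounce: vy ← 0.81·7.339 = 5.944

1 2.965 22.148 11.859
2 3.410 14.531 25.497
3 2.762 9.534 36.544
4 2.237 6.255 45.492
5 1.812 4.104 52.740
6 1.468 2.693 58.611
final: 58.611 5.944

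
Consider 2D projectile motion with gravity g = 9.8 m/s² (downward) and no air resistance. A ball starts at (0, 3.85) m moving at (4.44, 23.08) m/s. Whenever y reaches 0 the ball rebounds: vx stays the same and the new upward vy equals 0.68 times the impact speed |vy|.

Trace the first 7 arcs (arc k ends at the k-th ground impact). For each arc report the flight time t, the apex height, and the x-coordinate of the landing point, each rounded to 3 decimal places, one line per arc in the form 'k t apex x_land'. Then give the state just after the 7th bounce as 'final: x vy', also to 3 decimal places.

1 4.871 31.028 21.629
2 3.422 14.347 36.824
3 2.327 6.634 47.157
4 1.582 3.068 54.183
5 1.076 1.418 58.961
6 0.732 0.656 62.210
7 0.498 0.303 64.419
final: 64.419 1.658

Arc 1: start y=3.850, vy=23.080 → t=4.871, apex=31.028, x_land=21.629, impact vy=-24.661
  bounce: vy ← 0.68·24.661 = 16.769
Arc 2: start y=0.000, vy=16.769 → t=3.422, apex=14.347, x_land=36.824, impact vy=-16.769
  bounce: vy ← 0.68·16.769 = 11.403
Arc 3: start y=0.000, vy=11.403 → t=2.327, apex=6.634, x_land=47.157, impact vy=-11.403
  bounce: vy ← 0.68·11.403 = 7.754
Arc 4: start y=0.000, vy=7.754 → t=1.582, apex=3.068, x_land=54.183, impact vy=-7.754
  bounce: vy ← 0.68·7.754 = 5.273
Arc 5: start y=0.000, vy=5.273 → t=1.076, apex=1.418, x_land=58.961, impact vy=-5.273
  bounce: vy ← 0.68·5.273 = 3.585
Arc 6: start y=0.000, vy=3.585 → t=0.732, apex=0.656, x_land=62.210, impact vy=-3.585
  bounce: vy ← 0.68·3.585 = 2.438
Arc 7: start y=0.000, vy=2.438 → t=0.498, apex=0.303, x_land=64.419, impact vy=-2.438
  bounce: vy ← 0.68·2.438 = 1.658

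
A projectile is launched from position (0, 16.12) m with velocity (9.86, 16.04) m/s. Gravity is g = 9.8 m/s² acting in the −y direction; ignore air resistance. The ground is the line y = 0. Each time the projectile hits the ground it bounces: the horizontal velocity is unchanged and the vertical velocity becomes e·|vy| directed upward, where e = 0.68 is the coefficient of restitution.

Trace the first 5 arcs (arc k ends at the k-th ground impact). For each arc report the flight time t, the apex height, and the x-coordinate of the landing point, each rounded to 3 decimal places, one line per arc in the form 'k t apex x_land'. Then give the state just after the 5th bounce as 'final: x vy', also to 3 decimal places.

Arc 1: start y=16.120, vy=16.040 → t=4.080, apex=29.247, x_land=40.227, impact vy=-23.942
  bounce: vy ← 0.68·23.942 = 16.281
Arc 2: start y=0.000, vy=16.281 → t=3.323, apex=13.524, x_land=72.988, impact vy=-16.281
  bounce: vy ← 0.68·16.281 = 11.071
Arc 3: start y=0.000, vy=11.071 → t=2.259, apex=6.253, x_land=95.265, impact vy=-11.071
  bounce: vy ← 0.68·11.071 = 7.528
Arc 4: start y=0.000, vy=7.528 → t=1.536, apex=2.892, x_land=110.414, impact vy=-7.528
  bounce: vy ← 0.68·7.528 = 5.119
Arc 5: start y=0.000, vy=5.119 → t=1.045, apex=1.337, x_land=120.715, impact vy=-5.119
  bounce: vy ← 0.68·5.119 = 3.481

1 4.080 29.247 40.227
2 3.323 13.524 72.988
3 2.259 6.253 95.265
4 1.536 2.892 110.414
5 1.045 1.337 120.715
final: 120.715 3.481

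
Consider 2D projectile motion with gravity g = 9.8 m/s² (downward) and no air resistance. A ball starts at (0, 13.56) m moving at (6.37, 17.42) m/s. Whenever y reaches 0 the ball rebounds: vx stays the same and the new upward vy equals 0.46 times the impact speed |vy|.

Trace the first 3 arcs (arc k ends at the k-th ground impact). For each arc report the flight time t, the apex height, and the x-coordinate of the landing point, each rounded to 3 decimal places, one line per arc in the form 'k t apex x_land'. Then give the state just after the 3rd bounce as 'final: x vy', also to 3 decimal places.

1 4.212 29.042 26.831
2 2.240 6.145 41.099
3 1.030 1.300 47.662
final: 47.662 2.322

Arc 1: start y=13.560, vy=17.420 → t=4.212, apex=29.042, x_land=26.831, impact vy=-23.859
  bounce: vy ← 0.46·23.859 = 10.975
Arc 2: start y=0.000, vy=10.975 → t=2.240, apex=6.145, x_land=41.099, impact vy=-10.975
  bounce: vy ← 0.46·10.975 = 5.048
Arc 3: start y=0.000, vy=5.048 → t=1.030, apex=1.300, x_land=47.662, impact vy=-5.048
  bounce: vy ← 0.46·5.048 = 2.322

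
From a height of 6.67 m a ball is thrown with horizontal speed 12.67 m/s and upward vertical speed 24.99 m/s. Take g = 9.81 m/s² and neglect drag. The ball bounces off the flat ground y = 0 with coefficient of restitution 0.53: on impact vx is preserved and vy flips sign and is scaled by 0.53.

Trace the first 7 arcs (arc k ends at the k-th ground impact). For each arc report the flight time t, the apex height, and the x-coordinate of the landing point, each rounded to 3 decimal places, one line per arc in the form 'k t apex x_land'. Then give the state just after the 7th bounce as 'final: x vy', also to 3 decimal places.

1 5.349 38.500 67.772
2 2.970 10.815 105.398
3 1.574 3.038 125.340
4 0.834 0.853 135.910
5 0.442 0.240 141.511
6 0.234 0.067 144.480
7 0.124 0.019 146.054
final: 146.054 0.323

Arc 1: start y=6.670, vy=24.990 → t=5.349, apex=38.500, x_land=67.772, impact vy=-27.484
  bounce: vy ← 0.53·27.484 = 14.566
Arc 2: start y=0.000, vy=14.566 → t=2.970, apex=10.815, x_land=105.398, impact vy=-14.566
  bounce: vy ← 0.53·14.566 = 7.720
Arc 3: start y=0.000, vy=7.720 → t=1.574, apex=3.038, x_land=125.340, impact vy=-7.720
  bounce: vy ← 0.53·7.720 = 4.092
Arc 4: start y=0.000, vy=4.092 → t=0.834, apex=0.853, x_land=135.910, impact vy=-4.092
  bounce: vy ← 0.53·4.092 = 2.169
Arc 5: start y=0.000, vy=2.169 → t=0.442, apex=0.240, x_land=141.511, impact vy=-2.169
  bounce: vy ← 0.53·2.169 = 1.149
Arc 6: start y=0.000, vy=1.149 → t=0.234, apex=0.067, x_land=144.480, impact vy=-1.149
  bounce: vy ← 0.53·1.149 = 0.609
Arc 7: start y=0.000, vy=0.609 → t=0.124, apex=0.019, x_land=146.054, impact vy=-0.609
  bounce: vy ← 0.53·0.609 = 0.323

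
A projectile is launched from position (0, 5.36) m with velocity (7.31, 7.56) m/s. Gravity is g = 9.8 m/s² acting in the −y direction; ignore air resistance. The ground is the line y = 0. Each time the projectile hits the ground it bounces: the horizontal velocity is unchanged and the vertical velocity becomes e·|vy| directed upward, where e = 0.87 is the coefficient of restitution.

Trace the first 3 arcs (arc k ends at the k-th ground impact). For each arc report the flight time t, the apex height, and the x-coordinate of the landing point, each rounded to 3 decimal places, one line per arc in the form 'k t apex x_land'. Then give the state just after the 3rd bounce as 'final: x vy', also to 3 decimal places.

1 2.071 8.276 15.139
2 2.261 6.264 31.670
3 1.967 4.741 46.051
final: 46.051 8.387

Arc 1: start y=5.360, vy=7.560 → t=2.071, apex=8.276, x_land=15.139, impact vy=-12.736
  bounce: vy ← 0.87·12.736 = 11.080
Arc 2: start y=0.000, vy=11.080 → t=2.261, apex=6.264, x_land=31.670, impact vy=-11.080
  bounce: vy ← 0.87·11.080 = 9.640
Arc 3: start y=0.000, vy=9.640 → t=1.967, apex=4.741, x_land=46.051, impact vy=-9.640
  bounce: vy ← 0.87·9.640 = 8.387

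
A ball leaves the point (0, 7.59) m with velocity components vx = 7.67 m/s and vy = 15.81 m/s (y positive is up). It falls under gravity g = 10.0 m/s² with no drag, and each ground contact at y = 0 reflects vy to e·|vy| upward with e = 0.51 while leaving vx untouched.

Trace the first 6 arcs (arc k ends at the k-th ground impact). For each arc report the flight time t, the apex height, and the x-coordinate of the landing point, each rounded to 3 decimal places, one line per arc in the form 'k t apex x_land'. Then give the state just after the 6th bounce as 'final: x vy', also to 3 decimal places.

1 3.585 20.088 27.500
2 2.044 5.225 43.181
3 1.043 1.359 51.178
4 0.532 0.353 55.257
5 0.271 0.092 57.337
6 0.138 0.024 58.398
final: 58.398 0.353

Arc 1: start y=7.590, vy=15.810 → t=3.585, apex=20.088, x_land=27.500, impact vy=-20.044
  bounce: vy ← 0.51·20.044 = 10.222
Arc 2: start y=0.000, vy=10.222 → t=2.044, apex=5.225, x_land=43.181, impact vy=-10.222
  bounce: vy ← 0.51·10.222 = 5.213
Arc 3: start y=0.000, vy=5.213 → t=1.043, apex=1.359, x_land=51.178, impact vy=-5.213
  bounce: vy ← 0.51·5.213 = 2.659
Arc 4: start y=0.000, vy=2.659 → t=0.532, apex=0.353, x_land=55.257, impact vy=-2.659
  bounce: vy ← 0.51·2.659 = 1.356
Arc 5: start y=0.000, vy=1.356 → t=0.271, apex=0.092, x_land=57.337, impact vy=-1.356
  bounce: vy ← 0.51·1.356 = 0.692
Arc 6: start y=0.000, vy=0.692 → t=0.138, apex=0.024, x_land=58.398, impact vy=-0.692
  bounce: vy ← 0.51·0.692 = 0.353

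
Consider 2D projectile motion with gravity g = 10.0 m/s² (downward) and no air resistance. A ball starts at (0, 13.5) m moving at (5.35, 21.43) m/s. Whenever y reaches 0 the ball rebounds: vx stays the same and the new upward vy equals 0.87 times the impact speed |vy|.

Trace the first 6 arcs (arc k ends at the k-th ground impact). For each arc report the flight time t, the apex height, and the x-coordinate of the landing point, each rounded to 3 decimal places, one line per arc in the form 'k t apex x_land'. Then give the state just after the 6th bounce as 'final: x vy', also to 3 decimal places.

1 4.843 36.462 25.912
2 4.699 27.598 51.051
3 4.088 20.889 72.922
4 3.557 15.811 91.949
5 3.094 11.967 108.503
6 2.692 9.058 122.904
final: 122.904 11.710

Arc 1: start y=13.500, vy=21.430 → t=4.843, apex=36.462, x_land=25.912, impact vy=-27.005
  bounce: vy ← 0.87·27.005 = 23.494
Arc 2: start y=0.000, vy=23.494 → t=4.699, apex=27.598, x_land=51.051, impact vy=-23.494
  bounce: vy ← 0.87·23.494 = 20.440
Arc 3: start y=0.000, vy=20.440 → t=4.088, apex=20.889, x_land=72.922, impact vy=-20.440
  bounce: vy ← 0.87·20.440 = 17.783
Arc 4: start y=0.000, vy=17.783 → t=3.557, apex=15.811, x_land=91.949, impact vy=-17.783
  bounce: vy ← 0.87·17.783 = 15.471
Arc 5: start y=0.000, vy=15.471 → t=3.094, apex=11.967, x_land=108.503, impact vy=-15.471
  bounce: vy ← 0.87·15.471 = 13.460
Arc 6: start y=0.000, vy=13.460 → t=2.692, apex=9.058, x_land=122.904, impact vy=-13.460
  bounce: vy ← 0.87·13.460 = 11.710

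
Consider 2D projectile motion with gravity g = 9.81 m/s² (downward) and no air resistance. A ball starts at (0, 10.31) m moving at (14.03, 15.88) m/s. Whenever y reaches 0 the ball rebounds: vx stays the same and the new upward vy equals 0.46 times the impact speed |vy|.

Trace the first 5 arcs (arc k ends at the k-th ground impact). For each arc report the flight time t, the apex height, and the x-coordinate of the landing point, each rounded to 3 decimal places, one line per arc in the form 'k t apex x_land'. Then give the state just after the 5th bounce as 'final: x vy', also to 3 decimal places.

1 3.792 23.163 53.200
2 1.999 4.901 81.249
3 0.920 1.037 94.152
4 0.423 0.219 100.087
5 0.195 0.046 102.817
final: 102.817 0.439

Arc 1: start y=10.310, vy=15.880 → t=3.792, apex=23.163, x_land=53.200, impact vy=-21.318
  bounce: vy ← 0.46·21.318 = 9.806
Arc 2: start y=0.000, vy=9.806 → t=1.999, apex=4.901, x_land=81.249, impact vy=-9.806
  bounce: vy ← 0.46·9.806 = 4.511
Arc 3: start y=0.000, vy=4.511 → t=0.920, apex=1.037, x_land=94.152, impact vy=-4.511
  bounce: vy ← 0.46·4.511 = 2.075
Arc 4: start y=0.000, vy=2.075 → t=0.423, apex=0.219, x_land=100.087, impact vy=-2.075
  bounce: vy ← 0.46·2.075 = 0.955
Arc 5: start y=0.000, vy=0.955 → t=0.195, apex=0.046, x_land=102.817, impact vy=-0.955
  bounce: vy ← 0.46·0.955 = 0.439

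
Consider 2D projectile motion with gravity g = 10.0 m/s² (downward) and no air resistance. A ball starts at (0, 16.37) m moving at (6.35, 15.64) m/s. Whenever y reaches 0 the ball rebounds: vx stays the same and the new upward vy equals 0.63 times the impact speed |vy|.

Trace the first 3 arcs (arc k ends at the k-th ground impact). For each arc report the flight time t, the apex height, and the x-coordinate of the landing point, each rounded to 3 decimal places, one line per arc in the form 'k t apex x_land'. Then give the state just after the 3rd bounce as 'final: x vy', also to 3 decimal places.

1 3.956 28.600 25.119
2 3.014 11.352 44.254
3 1.899 4.505 56.310
final: 56.310 5.980

Arc 1: start y=16.370, vy=15.640 → t=3.956, apex=28.600, x_land=25.119, impact vy=-23.917
  bounce: vy ← 0.63·23.917 = 15.068
Arc 2: start y=0.000, vy=15.068 → t=3.014, apex=11.352, x_land=44.254, impact vy=-15.068
  bounce: vy ← 0.63·15.068 = 9.493
Arc 3: start y=0.000, vy=9.493 → t=1.899, apex=4.505, x_land=56.310, impact vy=-9.493
  bounce: vy ← 0.63·9.493 = 5.980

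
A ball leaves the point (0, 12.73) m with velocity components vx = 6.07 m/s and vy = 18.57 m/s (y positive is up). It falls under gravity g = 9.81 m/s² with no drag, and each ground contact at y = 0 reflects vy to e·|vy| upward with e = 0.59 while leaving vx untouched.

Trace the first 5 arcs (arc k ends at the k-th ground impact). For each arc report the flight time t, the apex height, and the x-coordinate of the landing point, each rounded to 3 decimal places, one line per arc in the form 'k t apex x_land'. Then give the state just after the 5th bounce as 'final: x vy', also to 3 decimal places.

1 4.379 30.306 26.578
2 2.933 10.550 44.382
3 1.731 3.672 54.887
4 1.021 1.278 61.084
5 0.602 0.445 64.741
final: 64.741 1.743

Arc 1: start y=12.730, vy=18.570 → t=4.379, apex=30.306, x_land=26.578, impact vy=-24.385
  bounce: vy ← 0.59·24.385 = 14.387
Arc 2: start y=0.000, vy=14.387 → t=2.933, apex=10.550, x_land=44.382, impact vy=-14.387
  bounce: vy ← 0.59·14.387 = 8.488
Arc 3: start y=0.000, vy=8.488 → t=1.731, apex=3.672, x_land=54.887, impact vy=-8.488
  bounce: vy ← 0.59·8.488 = 5.008
Arc 4: start y=0.000, vy=5.008 → t=1.021, apex=1.278, x_land=61.084, impact vy=-5.008
  bounce: vy ← 0.59·5.008 = 2.955
Arc 5: start y=0.000, vy=2.955 → t=0.602, apex=0.445, x_land=64.741, impact vy=-2.955
  bounce: vy ← 0.59·2.955 = 1.743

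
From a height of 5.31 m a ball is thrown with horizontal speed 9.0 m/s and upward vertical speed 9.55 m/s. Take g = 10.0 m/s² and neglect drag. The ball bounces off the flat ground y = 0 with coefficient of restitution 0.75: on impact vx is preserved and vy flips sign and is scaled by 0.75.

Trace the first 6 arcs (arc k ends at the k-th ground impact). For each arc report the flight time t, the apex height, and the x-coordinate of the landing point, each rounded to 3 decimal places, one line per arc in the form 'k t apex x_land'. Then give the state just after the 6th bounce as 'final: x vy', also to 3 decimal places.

1 2.360 9.870 21.240
2 2.108 5.552 40.208
3 1.581 3.123 54.433
4 1.185 1.757 65.102
5 0.889 0.988 73.104
6 0.667 0.556 79.106
final: 79.106 2.501

Arc 1: start y=5.310, vy=9.550 → t=2.360, apex=9.870, x_land=21.240, impact vy=-14.050
  bounce: vy ← 0.75·14.050 = 10.538
Arc 2: start y=0.000, vy=10.538 → t=2.108, apex=5.552, x_land=40.208, impact vy=-10.538
  bounce: vy ← 0.75·10.538 = 7.903
Arc 3: start y=0.000, vy=7.903 → t=1.581, apex=3.123, x_land=54.433, impact vy=-7.903
  bounce: vy ← 0.75·7.903 = 5.927
Arc 4: start y=0.000, vy=5.927 → t=1.185, apex=1.757, x_land=65.102, impact vy=-5.927
  bounce: vy ← 0.75·5.927 = 4.446
Arc 5: start y=0.000, vy=4.446 → t=0.889, apex=0.988, x_land=73.104, impact vy=-4.446
  bounce: vy ← 0.75·4.446 = 3.334
Arc 6: start y=0.000, vy=3.334 → t=0.667, apex=0.556, x_land=79.106, impact vy=-3.334
  bounce: vy ← 0.75·3.334 = 2.501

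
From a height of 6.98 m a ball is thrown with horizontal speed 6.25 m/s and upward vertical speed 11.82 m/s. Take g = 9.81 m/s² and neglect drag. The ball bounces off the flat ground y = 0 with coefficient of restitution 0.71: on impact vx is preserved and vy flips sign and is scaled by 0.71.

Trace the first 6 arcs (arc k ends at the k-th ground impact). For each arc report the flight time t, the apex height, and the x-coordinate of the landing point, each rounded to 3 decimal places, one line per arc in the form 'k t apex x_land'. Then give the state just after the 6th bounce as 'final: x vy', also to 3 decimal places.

Arc 1: start y=6.980, vy=11.820 → t=2.900, apex=14.101, x_land=18.128, impact vy=-16.633
  bounce: vy ← 0.71·16.633 = 11.810
Arc 2: start y=0.000, vy=11.810 → t=2.408, apex=7.108, x_land=33.175, impact vy=-11.810
  bounce: vy ← 0.71·11.810 = 8.385
Arc 3: start y=0.000, vy=8.385 → t=1.709, apex=3.583, x_land=43.859, impact vy=-8.385
  bounce: vy ← 0.71·8.385 = 5.953
Arc 4: start y=0.000, vy=5.953 → t=1.214, apex=1.806, x_land=51.445, impact vy=-5.953
  bounce: vy ← 0.71·5.953 = 4.227
Arc 5: start y=0.000, vy=4.227 → t=0.862, apex=0.911, x_land=56.831, impact vy=-4.227
  bounce: vy ← 0.71·4.227 = 3.001
Arc 6: start y=0.000, vy=3.001 → t=0.612, apex=0.459, x_land=60.655, impact vy=-3.001
  bounce: vy ← 0.71·3.001 = 2.131

1 2.900 14.101 18.128
2 2.408 7.108 33.175
3 1.709 3.583 43.859
4 1.214 1.806 51.445
5 0.862 0.911 56.831
6 0.612 0.459 60.655
final: 60.655 2.131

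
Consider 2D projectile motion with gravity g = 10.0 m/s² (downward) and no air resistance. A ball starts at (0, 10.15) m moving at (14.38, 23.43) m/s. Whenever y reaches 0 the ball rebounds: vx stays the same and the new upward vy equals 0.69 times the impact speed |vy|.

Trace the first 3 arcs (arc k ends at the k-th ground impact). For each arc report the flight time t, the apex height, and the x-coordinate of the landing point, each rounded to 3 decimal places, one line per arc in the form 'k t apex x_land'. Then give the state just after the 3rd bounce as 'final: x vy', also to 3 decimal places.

Arc 1: start y=10.150, vy=23.430 → t=5.085, apex=37.598, x_land=73.125, impact vy=-27.422
  bounce: vy ← 0.69·27.422 = 18.921
Arc 2: start y=0.000, vy=18.921 → t=3.784, apex=17.901, x_land=127.542, impact vy=-18.921
  bounce: vy ← 0.69·18.921 = 13.056
Arc 3: start y=0.000, vy=13.056 → t=2.611, apex=8.522, x_land=165.090, impact vy=-13.056
  bounce: vy ← 0.69·13.056 = 9.008

1 5.085 37.598 73.125
2 3.784 17.901 127.542
3 2.611 8.522 165.090
final: 165.090 9.008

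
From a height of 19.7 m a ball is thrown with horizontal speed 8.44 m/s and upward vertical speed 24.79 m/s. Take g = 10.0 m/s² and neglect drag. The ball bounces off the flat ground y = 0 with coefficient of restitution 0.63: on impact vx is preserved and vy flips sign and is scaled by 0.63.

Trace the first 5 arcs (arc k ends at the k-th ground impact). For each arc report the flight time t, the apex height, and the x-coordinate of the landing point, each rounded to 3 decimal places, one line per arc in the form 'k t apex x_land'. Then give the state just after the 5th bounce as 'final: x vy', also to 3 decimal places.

1 5.655 50.427 47.726
2 4.001 20.015 81.498
3 2.521 7.944 102.775
4 1.588 3.153 116.179
5 1.001 1.251 124.624
final: 124.624 3.152

Arc 1: start y=19.700, vy=24.790 → t=5.655, apex=50.427, x_land=47.726, impact vy=-31.758
  bounce: vy ← 0.63·31.758 = 20.007
Arc 2: start y=0.000, vy=20.007 → t=4.001, apex=20.015, x_land=81.498, impact vy=-20.007
  bounce: vy ← 0.63·20.007 = 12.605
Arc 3: start y=0.000, vy=12.605 → t=2.521, apex=7.944, x_land=102.775, impact vy=-12.605
  bounce: vy ← 0.63·12.605 = 7.941
Arc 4: start y=0.000, vy=7.941 → t=1.588, apex=3.153, x_land=116.179, impact vy=-7.941
  bounce: vy ← 0.63·7.941 = 5.003
Arc 5: start y=0.000, vy=5.003 → t=1.001, apex=1.251, x_land=124.624, impact vy=-5.003
  bounce: vy ← 0.63·5.003 = 3.152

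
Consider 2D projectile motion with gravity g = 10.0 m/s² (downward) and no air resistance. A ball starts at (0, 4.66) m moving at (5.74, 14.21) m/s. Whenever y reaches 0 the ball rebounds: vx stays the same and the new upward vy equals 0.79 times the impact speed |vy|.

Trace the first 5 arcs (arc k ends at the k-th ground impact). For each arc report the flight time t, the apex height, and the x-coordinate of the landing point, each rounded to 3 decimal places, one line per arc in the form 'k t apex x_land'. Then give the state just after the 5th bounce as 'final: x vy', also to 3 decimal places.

Arc 1: start y=4.660, vy=14.210 → t=3.139, apex=14.756, x_land=18.017, impact vy=-17.179
  bounce: vy ← 0.79·17.179 = 13.572
Arc 2: start y=0.000, vy=13.572 → t=2.714, apex=9.209, x_land=33.598, impact vy=-13.572
  bounce: vy ← 0.79·13.572 = 10.722
Arc 3: start y=0.000, vy=10.722 → t=2.144, apex=5.748, x_land=45.906, impact vy=-10.722
  bounce: vy ← 0.79·10.722 = 8.470
Arc 4: start y=0.000, vy=8.470 → t=1.694, apex=3.587, x_land=55.629, impact vy=-8.470
  bounce: vy ← 0.79·8.470 = 6.691
Arc 5: start y=0.000, vy=6.691 → t=1.338, apex=2.239, x_land=63.311, impact vy=-6.691
  bounce: vy ← 0.79·6.691 = 5.286

1 3.139 14.756 18.017
2 2.714 9.209 33.598
3 2.144 5.748 45.906
4 1.694 3.587 55.629
5 1.338 2.239 63.311
final: 63.311 5.286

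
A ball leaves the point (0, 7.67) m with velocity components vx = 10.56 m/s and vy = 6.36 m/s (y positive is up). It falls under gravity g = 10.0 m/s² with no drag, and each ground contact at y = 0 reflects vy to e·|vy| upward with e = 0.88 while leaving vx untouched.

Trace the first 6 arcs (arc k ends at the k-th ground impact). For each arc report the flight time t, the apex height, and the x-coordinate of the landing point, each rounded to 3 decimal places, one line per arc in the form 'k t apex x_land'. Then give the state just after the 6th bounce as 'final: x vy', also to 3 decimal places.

1 2.028 9.692 21.419
2 2.450 7.506 47.296
3 2.156 5.813 70.067
4 1.898 4.501 90.106
5 1.670 3.486 107.740
6 1.470 2.699 123.258
final: 123.258 6.466

Arc 1: start y=7.670, vy=6.360 → t=2.028, apex=9.692, x_land=21.419, impact vy=-13.923
  bounce: vy ← 0.88·13.923 = 12.252
Arc 2: start y=0.000, vy=12.252 → t=2.450, apex=7.506, x_land=47.296, impact vy=-12.252
  bounce: vy ← 0.88·12.252 = 10.782
Arc 3: start y=0.000, vy=10.782 → t=2.156, apex=5.813, x_land=70.067, impact vy=-10.782
  bounce: vy ← 0.88·10.782 = 9.488
Arc 4: start y=0.000, vy=9.488 → t=1.898, apex=4.501, x_land=90.106, impact vy=-9.488
  bounce: vy ← 0.88·9.488 = 8.350
Arc 5: start y=0.000, vy=8.350 → t=1.670, apex=3.486, x_land=107.740, impact vy=-8.350
  bounce: vy ← 0.88·8.350 = 7.348
Arc 6: start y=0.000, vy=7.348 → t=1.470, apex=2.699, x_land=123.258, impact vy=-7.348
  bounce: vy ← 0.88·7.348 = 6.466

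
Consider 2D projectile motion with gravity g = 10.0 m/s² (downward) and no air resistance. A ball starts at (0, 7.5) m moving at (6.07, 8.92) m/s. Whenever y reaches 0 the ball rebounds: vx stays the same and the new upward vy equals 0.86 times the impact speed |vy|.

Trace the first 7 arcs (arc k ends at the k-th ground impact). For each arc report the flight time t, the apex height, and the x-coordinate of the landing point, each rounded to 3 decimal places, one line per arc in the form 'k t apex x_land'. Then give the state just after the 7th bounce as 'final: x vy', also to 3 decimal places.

1 2.407 11.478 14.611
2 2.606 8.489 30.430
3 2.241 6.279 44.034
4 1.927 4.644 55.734
5 1.658 3.435 65.795
6 1.426 2.540 74.448
7 1.226 1.879 81.890
final: 81.890 5.272

Arc 1: start y=7.500, vy=8.920 → t=2.407, apex=11.478, x_land=14.611, impact vy=-15.151
  bounce: vy ← 0.86·15.151 = 13.030
Arc 2: start y=0.000, vy=13.030 → t=2.606, apex=8.489, x_land=30.430, impact vy=-13.030
  bounce: vy ← 0.86·13.030 = 11.206
Arc 3: start y=0.000, vy=11.206 → t=2.241, apex=6.279, x_land=44.034, impact vy=-11.206
  bounce: vy ← 0.86·11.206 = 9.637
Arc 4: start y=0.000, vy=9.637 → t=1.927, apex=4.644, x_land=55.734, impact vy=-9.637
  bounce: vy ← 0.86·9.637 = 8.288
Arc 5: start y=0.000, vy=8.288 → t=1.658, apex=3.435, x_land=65.795, impact vy=-8.288
  bounce: vy ← 0.86·8.288 = 7.128
Arc 6: start y=0.000, vy=7.128 → t=1.426, apex=2.540, x_land=74.448, impact vy=-7.128
  bounce: vy ← 0.86·7.128 = 6.130
Arc 7: start y=0.000, vy=6.130 → t=1.226, apex=1.879, x_land=81.890, impact vy=-6.130
  bounce: vy ← 0.86·6.130 = 5.272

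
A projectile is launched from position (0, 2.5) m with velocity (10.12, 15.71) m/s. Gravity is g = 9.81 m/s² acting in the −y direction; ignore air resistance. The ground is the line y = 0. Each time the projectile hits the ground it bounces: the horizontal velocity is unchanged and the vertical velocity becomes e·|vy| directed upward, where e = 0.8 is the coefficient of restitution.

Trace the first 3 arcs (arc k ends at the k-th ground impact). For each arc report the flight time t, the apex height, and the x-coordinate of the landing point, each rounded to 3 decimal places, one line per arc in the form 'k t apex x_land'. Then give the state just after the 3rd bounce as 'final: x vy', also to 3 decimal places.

1 3.355 15.079 33.950
2 2.805 9.651 62.341
3 2.244 6.176 85.053
final: 85.053 8.807

Arc 1: start y=2.500, vy=15.710 → t=3.355, apex=15.079, x_land=33.950, impact vy=-17.200
  bounce: vy ← 0.8·17.200 = 13.760
Arc 2: start y=0.000, vy=13.760 → t=2.805, apex=9.651, x_land=62.341, impact vy=-13.760
  bounce: vy ← 0.8·13.760 = 11.008
Arc 3: start y=0.000, vy=11.008 → t=2.244, apex=6.176, x_land=85.053, impact vy=-11.008
  bounce: vy ← 0.8·11.008 = 8.807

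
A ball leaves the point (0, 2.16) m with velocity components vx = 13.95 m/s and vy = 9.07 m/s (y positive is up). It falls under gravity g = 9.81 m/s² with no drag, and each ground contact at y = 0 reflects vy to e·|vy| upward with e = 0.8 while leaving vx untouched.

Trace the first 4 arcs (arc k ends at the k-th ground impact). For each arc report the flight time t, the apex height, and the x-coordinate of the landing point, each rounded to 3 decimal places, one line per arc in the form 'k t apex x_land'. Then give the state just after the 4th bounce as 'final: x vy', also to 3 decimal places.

Arc 1: start y=2.160, vy=9.070 → t=2.063, apex=6.353, x_land=28.774, impact vy=-11.164
  bounce: vy ← 0.8·11.164 = 8.932
Arc 2: start y=0.000, vy=8.932 → t=1.821, apex=4.066, x_land=54.175, impact vy=-8.932
  bounce: vy ← 0.8·8.932 = 7.145
Arc 3: start y=0.000, vy=7.145 → t=1.457, apex=2.602, x_land=74.497, impact vy=-7.145
  bounce: vy ← 0.8·7.145 = 5.716
Arc 4: start y=0.000, vy=5.716 → t=1.165, apex=1.665, x_land=90.754, impact vy=-5.716
  bounce: vy ← 0.8·5.716 = 4.573

1 2.063 6.353 28.774
2 1.821 4.066 54.175
3 1.457 2.602 74.497
4 1.165 1.665 90.754
final: 90.754 4.573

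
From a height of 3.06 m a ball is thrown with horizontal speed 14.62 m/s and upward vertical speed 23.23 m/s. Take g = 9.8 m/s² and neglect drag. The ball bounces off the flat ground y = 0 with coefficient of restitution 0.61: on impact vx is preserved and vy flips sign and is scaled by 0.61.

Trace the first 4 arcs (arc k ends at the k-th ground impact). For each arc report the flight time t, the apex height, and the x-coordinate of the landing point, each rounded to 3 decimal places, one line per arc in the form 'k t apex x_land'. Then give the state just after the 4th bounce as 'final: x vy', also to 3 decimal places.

1 4.869 30.592 71.186
2 3.048 11.383 115.753
3 1.860 4.236 142.939
4 1.134 1.576 159.522
final: 159.522 3.390

Arc 1: start y=3.060, vy=23.230 → t=4.869, apex=30.592, x_land=71.186, impact vy=-24.487
  bounce: vy ← 0.61·24.487 = 14.937
Arc 2: start y=0.000, vy=14.937 → t=3.048, apex=11.383, x_land=115.753, impact vy=-14.937
  bounce: vy ← 0.61·14.937 = 9.112
Arc 3: start y=0.000, vy=9.112 → t=1.860, apex=4.236, x_land=142.939, impact vy=-9.112
  bounce: vy ← 0.61·9.112 = 5.558
Arc 4: start y=0.000, vy=5.558 → t=1.134, apex=1.576, x_land=159.522, impact vy=-5.558
  bounce: vy ← 0.61·5.558 = 3.390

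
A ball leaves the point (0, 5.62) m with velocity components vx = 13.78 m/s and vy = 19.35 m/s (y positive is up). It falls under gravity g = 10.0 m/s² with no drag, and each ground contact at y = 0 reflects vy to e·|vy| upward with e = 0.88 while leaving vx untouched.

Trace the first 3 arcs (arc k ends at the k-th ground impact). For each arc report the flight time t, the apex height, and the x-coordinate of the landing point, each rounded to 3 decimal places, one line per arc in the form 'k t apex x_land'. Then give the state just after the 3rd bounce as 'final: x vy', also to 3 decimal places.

1 4.141 24.341 57.069
2 3.883 18.850 110.580
3 3.417 14.597 157.670
final: 157.670 15.036

Arc 1: start y=5.620, vy=19.350 → t=4.141, apex=24.341, x_land=57.069, impact vy=-22.064
  bounce: vy ← 0.88·22.064 = 19.416
Arc 2: start y=0.000, vy=19.416 → t=3.883, apex=18.850, x_land=110.580, impact vy=-19.416
  bounce: vy ← 0.88·19.416 = 17.086
Arc 3: start y=0.000, vy=17.086 → t=3.417, apex=14.597, x_land=157.670, impact vy=-17.086
  bounce: vy ← 0.88·17.086 = 15.036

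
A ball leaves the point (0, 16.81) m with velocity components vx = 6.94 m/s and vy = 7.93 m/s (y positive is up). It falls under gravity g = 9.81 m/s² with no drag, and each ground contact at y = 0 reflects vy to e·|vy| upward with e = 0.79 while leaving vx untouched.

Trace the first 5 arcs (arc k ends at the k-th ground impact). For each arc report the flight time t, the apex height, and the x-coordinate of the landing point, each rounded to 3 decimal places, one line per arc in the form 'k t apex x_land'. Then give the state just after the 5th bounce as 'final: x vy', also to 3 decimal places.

1 2.828 20.015 19.629
2 3.192 12.491 41.779
3 2.521 7.796 59.278
4 1.992 4.865 73.102
5 1.574 3.037 84.023
final: 84.023 6.098

Arc 1: start y=16.810, vy=7.930 → t=2.828, apex=20.015, x_land=19.629, impact vy=-19.817
  bounce: vy ← 0.79·19.817 = 15.655
Arc 2: start y=0.000, vy=15.655 → t=3.192, apex=12.491, x_land=41.779, impact vy=-15.655
  bounce: vy ← 0.79·15.655 = 12.368
Arc 3: start y=0.000, vy=12.368 → t=2.521, apex=7.796, x_land=59.278, impact vy=-12.368
  bounce: vy ← 0.79·12.368 = 9.770
Arc 4: start y=0.000, vy=9.770 → t=1.992, apex=4.865, x_land=73.102, impact vy=-9.770
  bounce: vy ← 0.79·9.770 = 7.719
Arc 5: start y=0.000, vy=7.719 → t=1.574, apex=3.037, x_land=84.023, impact vy=-7.719
  bounce: vy ← 0.79·7.719 = 6.098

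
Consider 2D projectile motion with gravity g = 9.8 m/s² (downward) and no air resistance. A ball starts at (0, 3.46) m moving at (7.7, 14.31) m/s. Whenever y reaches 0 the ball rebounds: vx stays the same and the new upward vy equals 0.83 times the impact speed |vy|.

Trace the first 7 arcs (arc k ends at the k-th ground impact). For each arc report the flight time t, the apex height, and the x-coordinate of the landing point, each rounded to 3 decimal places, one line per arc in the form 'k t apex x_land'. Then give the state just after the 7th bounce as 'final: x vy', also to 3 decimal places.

1 3.145 13.908 24.216
2 2.797 9.581 45.750
3 2.321 6.600 63.624
4 1.927 4.547 78.459
5 1.599 3.132 90.772
6 1.327 2.158 100.991
7 1.102 1.487 109.474
final: 109.474 4.480

Arc 1: start y=3.460, vy=14.310 → t=3.145, apex=13.908, x_land=24.216, impact vy=-16.510
  bounce: vy ← 0.83·16.510 = 13.704
Arc 2: start y=0.000, vy=13.704 → t=2.797, apex=9.581, x_land=45.750, impact vy=-13.704
  bounce: vy ← 0.83·13.704 = 11.374
Arc 3: start y=0.000, vy=11.374 → t=2.321, apex=6.600, x_land=63.624, impact vy=-11.374
  bounce: vy ← 0.83·11.374 = 9.440
Arc 4: start y=0.000, vy=9.440 → t=1.927, apex=4.547, x_land=78.459, impact vy=-9.440
  bounce: vy ← 0.83·9.440 = 7.836
Arc 5: start y=0.000, vy=7.836 → t=1.599, apex=3.132, x_land=90.772, impact vy=-7.836
  bounce: vy ← 0.83·7.836 = 6.503
Arc 6: start y=0.000, vy=6.503 → t=1.327, apex=2.158, x_land=100.991, impact vy=-6.503
  bounce: vy ← 0.83·6.503 = 5.398
Arc 7: start y=0.000, vy=5.398 → t=1.102, apex=1.487, x_land=109.474, impact vy=-5.398
  bounce: vy ← 0.83·5.398 = 4.480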